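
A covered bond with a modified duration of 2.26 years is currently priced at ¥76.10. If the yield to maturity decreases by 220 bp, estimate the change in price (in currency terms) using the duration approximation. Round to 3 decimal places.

+¥3.784

Duration approximation: ΔP/P ≈ -D_mod · Δy = -2.26 × (-0.022) = +0.049720.
ΔP ≈ 76.10 × (+0.049720) = +3.783692.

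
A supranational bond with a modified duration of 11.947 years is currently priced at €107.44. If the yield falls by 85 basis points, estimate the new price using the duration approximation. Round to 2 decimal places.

Duration approximation: ΔP/P ≈ -D_mod · Δy = -11.947 × (-0.0085) = +0.1015495.
New price ≈ 107.44 × (1 + 0.1015495) = 118.35047828.

€118.35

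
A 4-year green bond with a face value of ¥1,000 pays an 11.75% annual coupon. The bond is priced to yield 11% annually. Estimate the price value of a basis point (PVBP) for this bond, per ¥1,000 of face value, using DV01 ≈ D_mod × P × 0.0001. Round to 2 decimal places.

Periodic yield y = 0.11.
  t   CF        PV=CF/(1+0.11)^t    t·PV
  1       117.50       105.8559       105.8559
  2       117.50        95.3656       190.7313
  3       117.50        85.9150       257.7450
  4     1,117.50       736.1319     2,944.5275
  Σ                  1,023.2683     3,498.8595
P = 1,023.2683; D_Mac = 3.41930 yrs; D_mod = 3.08045 yrs.
DV01 ≈ 3.08045 × 1,023.2683 × 0.0001 = 0.315213.

¥0.32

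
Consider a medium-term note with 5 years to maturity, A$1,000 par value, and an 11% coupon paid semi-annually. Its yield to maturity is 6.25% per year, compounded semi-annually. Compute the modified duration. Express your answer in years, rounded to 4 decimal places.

3.9541 years

Periodic yield y = 0.03125. First find Macaulay duration:
  t   CF        PV=CF/(1+0.03125)^t    t·PV
  1        55.00        53.3333        53.3333
  2        55.00        51.7172       103.4343
  3        55.00        50.1500       150.4500
  4        55.00        48.6303       194.5212
  5        55.00        47.1566       235.7832
  6        55.00        45.7277       274.3659
  7        55.00        44.3420       310.3938
  8        55.00        42.9983       343.9862
  9        55.00        41.6953       375.2576
  10    1,055.00       775.5554     7,755.5543
  Σ                  1,201.3060     9,797.0798
P = 1,201.3060; Macaulay duration = 9,797.0798 / 1,201.3060 = 8.15536 half-year periods = 4.07768 years.
Modified duration = D_Mac / (1 + y) = 4.07768 / 1.03125 = 3.95411 years.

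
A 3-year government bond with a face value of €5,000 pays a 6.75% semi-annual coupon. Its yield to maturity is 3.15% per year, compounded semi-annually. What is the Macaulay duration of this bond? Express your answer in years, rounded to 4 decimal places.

2.7785 years

Periodic yield y = 0.01575. Discount each cash flow and weight by its period:
  t   CF        PV=CF/(1+0.01575)^t    t·PV
  1       168.75       166.1334       166.1334
  2       168.75       163.5574       327.1147
  3       168.75       161.0213       483.0639
  4       168.75       158.5245       634.0981
  5       168.75       156.0665       780.3324
  6     5,168.75     4,706.1367    28,236.8204
  Σ                  5,511.4398    30,627.5629
Price P = Σ PV = 5,511.4398.
Macaulay duration = Σ(t·PV) / P = 30,627.5629 / 5,511.4398 = 5.55709 half-year periods.
In years: 5.55709 / 2 = 2.77854 years.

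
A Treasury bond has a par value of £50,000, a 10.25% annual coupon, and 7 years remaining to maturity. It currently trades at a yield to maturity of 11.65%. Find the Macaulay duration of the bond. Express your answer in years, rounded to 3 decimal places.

5.262 years

Periodic yield y = 0.1165. Discount each cash flow and weight by its year:
  t   CF        PV=CF/(1+0.1165)^t    t·PV
  1     5,125.00     4,590.2373     4,590.2373
  2     5,125.00     4,111.2739     8,222.5479
  3     5,125.00     3,682.2874    11,046.8623
  4     5,125.00     3,298.0631    13,192.2524
  5     5,125.00     2,953.9302    14,769.6511
  6     5,125.00     2,645.7055    15,874.2332
  7    55,125.00    25,488.1028   178,416.7198
  Σ                 46,769.6004   246,112.5041
Price P = Σ PV = 46,769.6004.
Macaulay duration = Σ(t·PV) / P = 246,112.5041 / 46,769.6004 = 5.26223 years.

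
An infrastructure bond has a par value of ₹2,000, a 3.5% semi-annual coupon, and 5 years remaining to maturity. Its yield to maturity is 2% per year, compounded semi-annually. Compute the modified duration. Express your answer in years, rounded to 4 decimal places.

Periodic yield y = 0.01. First find Macaulay duration:
  t   CF        PV=CF/(1+0.01)^t    t·PV
  1        35.00        34.6535        34.6535
  2        35.00        34.3104        68.6207
  3        35.00        33.9707       101.9120
  4        35.00        33.6343       134.5372
  5        35.00        33.3013       166.5065
  6        35.00        32.9716       197.8295
  7        35.00        32.6451       228.5159
  8        35.00        32.3219       258.5753
  9        35.00        32.0019       288.0170
  10    2,035.00     1,842.2590    18,422.5895
  Σ                  2,142.0696    19,901.7572
P = 2,142.0696; Macaulay duration = 19,901.7572 / 2,142.0696 = 9.29090 half-year periods = 4.64545 years.
Modified duration = D_Mac / (1 + y) = 4.64545 / 1.01 = 4.59946 years.

4.5995 years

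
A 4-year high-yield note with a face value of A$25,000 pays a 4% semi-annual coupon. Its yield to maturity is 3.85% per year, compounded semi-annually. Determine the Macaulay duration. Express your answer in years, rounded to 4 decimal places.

Periodic yield y = 0.01925. Discount each cash flow and weight by its period:
  t   CF        PV=CF/(1+0.01925)^t    t·PV
  1       500.00       490.5568       490.5568
  2       500.00       481.2919       962.5838
  3       500.00       472.2020     1,416.6061
  4       500.00       463.2838     1,853.1352
  5       500.00       454.5340     2,272.6702
  6       500.00       445.9495     2,675.6970
  7       500.00       437.5271     3,062.6897
  8    25,500.00    21,892.4527   175,139.6213
  Σ                 25,137.7978   187,873.5602
Price P = Σ PV = 25,137.7978.
Macaulay duration = Σ(t·PV) / P = 187,873.5602 / 25,137.7978 = 7.47375 half-year periods.
In years: 7.47375 / 2 = 3.73687 years.

3.7369 years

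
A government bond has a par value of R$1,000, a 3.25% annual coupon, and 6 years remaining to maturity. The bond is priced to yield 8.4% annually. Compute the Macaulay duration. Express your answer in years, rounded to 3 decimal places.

Periodic yield y = 0.084. Discount each cash flow and weight by its year:
  t   CF        PV=CF/(1+0.084)^t    t·PV
  1        32.50        29.9815        29.9815
  2        32.50        27.6583        55.3165
  3        32.50        25.5150        76.5450
  4        32.50        23.5378        94.1513
  5        32.50        21.7139       108.5693
  6     1,032.50       636.3768     3,818.2611
  Σ                    764.7833     4,182.8247
Price P = Σ PV = 764.7833.
Macaulay duration = Σ(t·PV) / P = 4,182.8247 / 764.7833 = 5.46929 years.

5.469 years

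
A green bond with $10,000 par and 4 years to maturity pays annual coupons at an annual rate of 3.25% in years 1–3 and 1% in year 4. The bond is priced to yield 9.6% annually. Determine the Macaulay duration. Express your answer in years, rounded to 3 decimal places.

3.785 years

Periodic yield y = 0.096. Discount each cash flow and weight by its year:
  t   CF        PV=CF/(1+0.096)^t    t·PV
  1       325.00       296.5328       296.5328
  2       325.00       270.5592       541.1183
  3       325.00       246.8606       740.5817
  4    10,100.00     6,999.6957    27,998.7826
  Σ                  7,813.6482    29,577.0154
Price P = Σ PV = 7,813.6482.
Macaulay duration = Σ(t·PV) / P = 29,577.0154 / 7,813.6482 = 3.78530 years.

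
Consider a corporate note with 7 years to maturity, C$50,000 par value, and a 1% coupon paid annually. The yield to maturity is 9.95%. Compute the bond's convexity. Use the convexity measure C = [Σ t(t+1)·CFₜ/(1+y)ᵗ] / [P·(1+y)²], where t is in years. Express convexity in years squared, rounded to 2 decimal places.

43.79

With y = 0.0995:
  t   CF        PV=CF/(1+0.0995)^t    t·PV        t(t+1)·PV
  1       500.00       454.7522       454.7522         909.5043
  2       500.00       413.5991       827.1981       2,481.5943
  3       500.00       376.1701     1,128.5104       4,514.0415
  4       500.00       342.1284     1,368.5134       6,842.5671
  5       500.00       311.1672     1,555.8361       9,335.0165
  6       500.00       283.0079     1,698.0476      11,886.3330
  7    50,500.00    25,997.0903   181,979.6319   1,455,837.0553
  Σ                 28,177.9151   189,012.4896   1,491,806.1121
P = 28,177.9151.
Convexity = Σ t(t+1)·PV / [P·(1+y)²] = 1,491,806.1121 / (28,177.9151 × 1.208900) = 43.79384.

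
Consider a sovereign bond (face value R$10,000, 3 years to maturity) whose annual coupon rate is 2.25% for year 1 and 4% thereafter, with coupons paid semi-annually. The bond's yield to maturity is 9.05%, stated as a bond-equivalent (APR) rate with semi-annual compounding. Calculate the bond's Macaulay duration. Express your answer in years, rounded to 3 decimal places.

2.885 years

Periodic yield y = 0.04525. Discount each cash flow and weight by its period:
  t   CF        PV=CF/(1+0.04525)^t    t·PV
  1       112.50       107.6298       107.6298
  2       112.50       102.9703       205.9407
  3       200.00       175.1336       525.4008
  4       200.00       167.5519       670.2075
  5       200.00       160.2984       801.4919
  6    10,200.00     7,821.3031    46,927.8184
  Σ                  8,534.8870    49,238.4890
Price P = Σ PV = 8,534.8870.
Macaulay duration = Σ(t·PV) / P = 49,238.4890 / 8,534.8870 = 5.76909 half-year periods.
In years: 5.76909 / 2 = 2.88454 years.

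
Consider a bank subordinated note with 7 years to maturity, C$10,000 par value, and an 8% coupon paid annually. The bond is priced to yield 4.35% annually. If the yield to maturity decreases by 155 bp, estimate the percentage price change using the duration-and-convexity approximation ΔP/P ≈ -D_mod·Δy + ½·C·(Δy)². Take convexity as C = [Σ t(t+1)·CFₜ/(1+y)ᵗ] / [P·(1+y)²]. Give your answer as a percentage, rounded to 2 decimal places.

+9.04%

With y = 0.0435:
  t   CF        PV=CF/(1+0.0435)^t    t·PV        t(t+1)·PV
  1       800.00       766.6507       766.6507       1,533.3014
  2       800.00       734.6916     1,469.3832       4,408.1497
  3       800.00       704.0648     2,112.1944       8,448.7775
  4       800.00       674.7147     2,698.8588      13,494.2940
  5       800.00       646.5881     3,232.9406      19,397.6436
  6       800.00       619.6340     3,717.8042      26,024.6296
  7    10,800.00     8,016.3484    56,114.4385     448,915.5081
  Σ                 12,162.6923    70,112.2704     522,222.3039
P = 12,162.6923; D_Mac = 5.76454 yrs; D_mod = 5.52423 yrs; C = 39.43127.
Duration effect: -5.52423 × (-0.0155) = +0.085626
Convexity effect: 0.5 × 39.43127 × (-0.0155)² = +0.0047367
ΔP/P ≈ +0.085626 + 0.0047367 = +0.090362 = +9.0362%.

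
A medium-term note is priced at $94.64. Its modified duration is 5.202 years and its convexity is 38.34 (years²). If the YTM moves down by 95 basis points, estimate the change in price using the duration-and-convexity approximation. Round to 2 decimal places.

+$4.84

Duration effect: -D_mod·Δy = -5.202 × (-0.0095) = +0.049419
Convexity effect: ½·C·(Δy)² = 0.5 × 38.34 × (-0.0095)² = +0.0017300925
ΔP/P ≈ +0.049419 + 0.0017300925 = +0.0511490925
ΔP ≈ 94.64 × (+0.0511490925) = +4.8407501142.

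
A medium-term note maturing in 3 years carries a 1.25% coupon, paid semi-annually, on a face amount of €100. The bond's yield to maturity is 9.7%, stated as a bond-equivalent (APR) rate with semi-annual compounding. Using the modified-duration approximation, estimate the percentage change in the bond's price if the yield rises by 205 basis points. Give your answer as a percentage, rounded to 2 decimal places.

Periodic yield y = 0.0485. Modified duration first:
  t   CF        PV=CF/(1+0.0485)^t    t·PV
  1        0.625         0.5961         0.5961
  2        0.625         0.5685         1.1370
  3        0.625         0.5422         1.6267
  4        0.625         0.5171         2.0686
  5        0.625         0.4932         2.4661
  6      100.625        75.7348       454.4086
  Σ                     78.4519       462.3030
P = 78.4519; D_Mac = 5.89282 half-year periods = 2.94641 yrs; D_mod = 2.94641/(1+0.0485) = 2.81012 yrs.
ΔP/P ≈ -D_mod · Δy = -2.81012 × (+0.0205) = -0.057607 = -5.7607%.

-5.76%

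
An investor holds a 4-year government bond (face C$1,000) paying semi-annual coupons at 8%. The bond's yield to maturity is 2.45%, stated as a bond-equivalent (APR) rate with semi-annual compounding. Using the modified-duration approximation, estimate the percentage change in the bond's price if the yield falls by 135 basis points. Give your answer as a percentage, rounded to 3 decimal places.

Periodic yield y = 0.01225. Modified duration first:
  t   CF        PV=CF/(1+0.01225)^t    t·PV
  1        40.00        39.5159        39.5159
  2        40.00        39.0377        78.0754
  3        40.00        38.5653       115.6959
  4        40.00        38.0986       152.3943
  5        40.00        37.6375       188.1876
  6        40.00        37.1820       223.0923
  7        40.00        36.7321       257.1245
  8     1,040.00       943.4764     7,547.8115
  Σ                  1,210.2456     8,601.8975
P = 1,210.2456; D_Mac = 7.10756 half-year periods = 3.55378 yrs; D_mod = 3.55378/(1+0.01225) = 3.51077 yrs.
ΔP/P ≈ -D_mod · Δy = -3.51077 × (-0.0135) = +0.047395 = +4.7395%.

+4.740%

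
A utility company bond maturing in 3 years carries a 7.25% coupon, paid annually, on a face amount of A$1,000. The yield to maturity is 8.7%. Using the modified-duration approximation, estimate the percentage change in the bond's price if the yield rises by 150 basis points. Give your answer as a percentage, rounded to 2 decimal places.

-3.86%

Periodic yield y = 0.087. Modified duration first:
  t   CF        PV=CF/(1+0.087)^t    t·PV
  1        72.50        66.6973        66.6973
  2        72.50        61.3591       122.7182
  3     1,072.50       835.0427     2,505.1280
  Σ                    963.0991     2,694.5435
P = 963.0991; D_Mac = 2.79778 yrs; D_mod = 2.79778/(1+0.087) = 2.57386 yrs.
ΔP/P ≈ -D_mod · Δy = -2.57386 × (+0.015) = -0.038608 = -3.8608%.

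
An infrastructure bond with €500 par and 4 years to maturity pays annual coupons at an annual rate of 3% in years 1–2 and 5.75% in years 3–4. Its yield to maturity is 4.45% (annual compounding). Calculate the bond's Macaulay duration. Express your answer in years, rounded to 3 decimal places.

3.807 years

Periodic yield y = 0.0445. Discount each cash flow and weight by its year:
  t   CF        PV=CF/(1+0.0445)^t    t·PV
  1        15.00        14.3609        14.3609
  2        15.00        13.7491        27.4982
  3        28.75        25.2297        75.6892
  4       528.75       444.2389     1,776.9557
  Σ                    497.5787     1,894.5040
Price P = Σ PV = 497.5787.
Macaulay duration = Σ(t·PV) / P = 1,894.5040 / 497.5787 = 3.80745 years.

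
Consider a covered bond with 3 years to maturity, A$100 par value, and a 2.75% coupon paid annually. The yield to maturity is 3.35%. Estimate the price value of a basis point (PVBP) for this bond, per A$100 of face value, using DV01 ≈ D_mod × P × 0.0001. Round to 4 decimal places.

A$0.0278

Periodic yield y = 0.0335.
  t   CF        PV=CF/(1+0.0335)^t    t·PV
  1         2.75         2.6609         2.6609
  2         2.75         2.5746         5.1492
  3       102.75        93.0787       279.2362
  Σ                     98.3142       287.0462
P = 98.3142; D_Mac = 2.91968 yrs; D_mod = 2.82504 yrs.
DV01 ≈ 2.82504 × 98.3142 × 0.0001 = 0.027774.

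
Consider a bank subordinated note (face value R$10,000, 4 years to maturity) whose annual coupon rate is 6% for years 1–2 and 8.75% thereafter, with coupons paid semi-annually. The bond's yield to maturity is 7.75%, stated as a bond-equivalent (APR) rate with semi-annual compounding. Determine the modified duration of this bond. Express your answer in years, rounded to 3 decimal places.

3.451 years

Periodic yield y = 0.03875. First find Macaulay duration:
  t   CF        PV=CF/(1+0.03875)^t    t·PV
  1       300.00       288.8087       288.8087
  2       300.00       278.0348       556.0696
  3       300.00       267.6629       802.9886
  4       300.00       257.6779     1,030.7114
  5       437.50       361.7619     1,808.8097
  6       437.50       348.2666     2,089.5997
  7       437.50       335.2747     2,346.9230
  8    10,437.50     7,700.3097    61,602.4778
  Σ                  9,837.7972    70,526.3886
P = 9,837.7972; Macaulay duration = 70,526.3886 / 9,837.7972 = 7.16892 half-year periods = 3.58446 years.
Modified duration = D_Mac / (1 + y) = 3.58446 / 1.03875 = 3.45074 years.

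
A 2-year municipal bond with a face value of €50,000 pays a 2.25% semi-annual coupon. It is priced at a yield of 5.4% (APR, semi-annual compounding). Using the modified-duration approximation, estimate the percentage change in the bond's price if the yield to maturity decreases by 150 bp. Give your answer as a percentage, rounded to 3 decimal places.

Periodic yield y = 0.027. Modified duration first:
  t   CF        PV=CF/(1+0.027)^t    t·PV
  1       562.50       547.7118       547.7118
  2       562.50       533.3123     1,066.6247
  3       562.50       519.2915     1,557.8744
  4    50,562.50    45,451.3476   181,805.3905
  Σ                 47,051.6632   184,977.6014
P = 47,051.6632; D_Mac = 3.93137 half-year periods = 1.96569 yrs; D_mod = 1.96569/(1+0.027) = 1.91401 yrs.
ΔP/P ≈ -D_mod · Δy = -1.91401 × (-0.015) = +0.028710 = +2.8710%.

+2.871%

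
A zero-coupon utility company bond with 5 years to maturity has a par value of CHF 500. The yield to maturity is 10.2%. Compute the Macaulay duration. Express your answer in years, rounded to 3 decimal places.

5.000 years

A zero-coupon bond has a single cash flow at maturity, so its Macaulay duration equals its maturity: 5 years.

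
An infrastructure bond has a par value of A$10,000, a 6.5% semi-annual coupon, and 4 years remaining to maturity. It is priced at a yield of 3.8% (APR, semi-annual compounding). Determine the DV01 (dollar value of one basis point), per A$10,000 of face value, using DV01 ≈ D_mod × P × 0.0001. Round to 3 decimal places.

Periodic yield y = 0.019.
  t   CF        PV=CF/(1+0.019)^t    t·PV
  1       325.00       318.9401       318.9401
  2       325.00       312.9933       625.9865
  3       325.00       307.1573       921.4718
  4       325.00       301.4301     1,205.7204
  5       325.00       295.8097     1,479.0486
  6       325.00       290.2941     1,741.7648
  7       325.00       284.8814     1,994.1697
  8    10,325.00     8,881.7100    71,053.6799
  Σ                 10,993.2160    79,340.7819
P = 10,993.2160; D_Mac = 7.21725 half-year periods = 3.60862 yrs; D_mod = 3.54134 yrs.
DV01 ≈ 3.54134 × 10,993.2160 × 0.0001 = 3.893071.

A$3.893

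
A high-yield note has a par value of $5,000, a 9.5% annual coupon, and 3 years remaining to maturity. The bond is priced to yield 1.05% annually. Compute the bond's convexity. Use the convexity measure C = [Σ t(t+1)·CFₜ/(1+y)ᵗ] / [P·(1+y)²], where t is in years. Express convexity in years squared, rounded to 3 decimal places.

With y = 0.0105:
  t   CF        PV=CF/(1+0.0105)^t    t·PV        t(t+1)·PV
  1       475.00       470.0643       470.0643         940.1286
  2       475.00       465.1799       930.3599       2,791.0796
  3     5,475.00     5,306.0968    15,918.2904      63,673.1618
  Σ                  6,241.3411    17,318.7146      67,404.3701
P = 6,241.3411.
Convexity = Σ t(t+1)·PV / [P·(1+y)²] = 67,404.3701 / (6,241.3411 × 1.021110) = 10.57639.

10.576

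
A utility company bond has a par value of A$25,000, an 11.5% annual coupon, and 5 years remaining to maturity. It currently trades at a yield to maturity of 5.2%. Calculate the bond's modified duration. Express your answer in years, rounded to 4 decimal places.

Periodic yield y = 0.052. First find Macaulay duration:
  t   CF        PV=CF/(1+0.052)^t    t·PV
  1     2,875.00     2,732.8897     2,732.8897
  2     2,875.00     2,597.8039     5,195.6079
  3     2,875.00     2,469.3954     7,408.1861
  4     2,875.00     2,347.3340     9,389.3360
  5    27,875.00    21,633.9677   108,169.8385
  Σ                 31,781.3907   132,895.8582
P = 31,781.3907; Macaulay duration = 132,895.8582 / 31,781.3907 = 4.18156 years.
Modified duration = D_Mac / (1 + y) = 4.18156 / 1.052 = 3.97487 years.

3.9749 years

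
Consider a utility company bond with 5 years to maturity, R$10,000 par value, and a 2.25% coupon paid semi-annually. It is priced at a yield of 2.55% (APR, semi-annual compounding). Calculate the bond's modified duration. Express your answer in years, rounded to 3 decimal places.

Periodic yield y = 0.01275. First find Macaulay duration:
  t   CF        PV=CF/(1+0.01275)^t    t·PV
  1       112.50       111.0837       111.0837
  2       112.50       109.6852       219.3704
  3       112.50       108.3043       324.9130
  4       112.50       106.9408       427.7633
  5       112.50       105.5945       527.9725
  6       112.50       104.2651       625.5907
  7       112.50       102.9525       720.6673
  8       112.50       101.6563       813.2508
  9       112.50       100.3765       903.3889
  10   10,112.50     8,909.1448    89,091.4477
  Σ                  9,860.0038    93,765.4481
P = 9,860.0038; Macaulay duration = 93,765.4481 / 9,860.0038 = 9.50968 half-year periods = 4.75484 years.
Modified duration = D_Mac / (1 + y) = 4.75484 / 1.01275 = 4.69498 years.

4.695 years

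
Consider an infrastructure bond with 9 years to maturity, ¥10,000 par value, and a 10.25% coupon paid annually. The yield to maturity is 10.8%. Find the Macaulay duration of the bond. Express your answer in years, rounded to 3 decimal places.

Periodic yield y = 0.108. Discount each cash flow and weight by its year:
  t   CF        PV=CF/(1+0.108)^t    t·PV
  1     1,025.00       925.0903       925.0903
  2     1,025.00       834.9190     1,669.8380
  3     1,025.00       753.5370     2,260.6110
  4     1,025.00       680.0875     2,720.3502
  5     1,025.00       613.7974     3,068.9871
  6     1,025.00       553.9688     3,323.8128
  7     1,025.00       499.9718     3,499.8029
  8     1,025.00       451.2381     3,609.9050
  9    11,025.00     4,380.4704    39,424.2340
  Σ                  9,693.0804    60,502.6312
Price P = Σ PV = 9,693.0804.
Macaulay duration = Σ(t·PV) / P = 60,502.6312 / 9,693.0804 = 6.24184 years.

6.242 years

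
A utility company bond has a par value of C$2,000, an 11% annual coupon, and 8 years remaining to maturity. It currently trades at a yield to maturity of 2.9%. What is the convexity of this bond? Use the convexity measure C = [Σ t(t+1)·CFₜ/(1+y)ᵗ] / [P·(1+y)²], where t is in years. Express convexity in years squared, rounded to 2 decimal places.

With y = 0.029:
  t   CF        PV=CF/(1+0.029)^t    t·PV        t(t+1)·PV
  1       220.00       213.7998       213.7998         427.5996
  2       220.00       207.7743       415.5487       1,246.6461
  3       220.00       201.9187       605.7561       2,423.0245
  4       220.00       196.2281       784.9124       3,924.5618
  5       220.00       190.6979       953.4893       5,720.9356
  6       220.00       185.3235     1,111.9408       7,783.5859
  7       220.00       180.1006     1,260.7039      10,085.6312
  8     2,220.00     1,766.1597    14,129.2778     127,163.5000
  Σ                  3,142.0026    19,475.4288     158,775.4848
P = 3,142.0026.
Convexity = Σ t(t+1)·PV / [P·(1+y)²] = 158,775.4848 / (3,142.0026 × 1.058841) = 47.72502.

47.73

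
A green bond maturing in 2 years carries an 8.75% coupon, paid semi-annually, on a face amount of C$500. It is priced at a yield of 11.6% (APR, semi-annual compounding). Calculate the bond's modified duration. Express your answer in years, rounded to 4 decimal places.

Periodic yield y = 0.058. First find Macaulay duration:
  t   CF        PV=CF/(1+0.058)^t    t·PV
  1       21.875        20.6758        20.6758
  2       21.875        19.5423        39.0847
  3       21.875        18.4710        55.4131
  4      521.875       416.5085     1,666.0338
  Σ                    475.1976     1,781.2074
P = 475.1976; Macaulay duration = 1,781.2074 / 475.1976 = 3.74835 half-year periods = 1.87418 years.
Modified duration = D_Mac / (1 + y) = 1.87418 / 1.058 = 1.77143 years.

1.7714 years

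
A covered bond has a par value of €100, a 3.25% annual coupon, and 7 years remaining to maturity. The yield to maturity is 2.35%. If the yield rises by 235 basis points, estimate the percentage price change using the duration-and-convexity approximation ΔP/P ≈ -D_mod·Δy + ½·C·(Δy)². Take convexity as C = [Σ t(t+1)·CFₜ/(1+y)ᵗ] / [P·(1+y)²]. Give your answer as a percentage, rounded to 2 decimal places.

-13.37%

With y = 0.0235:
  t   CF        PV=CF/(1+0.0235)^t    t·PV        t(t+1)·PV
  1         3.25         3.1754         3.1754           6.3508
  2         3.25         3.1025         6.2049          18.6148
  3         3.25         3.0312         9.0937          36.3748
  4         3.25         2.9616        11.8466          59.2328
  5         3.25         2.8936        14.4682          86.8091
  6         3.25         2.8272        16.9632         118.7423
  7       103.25        87.7557       614.2896       4,914.3169
  Σ                    105.7472       676.0416       5,240.4415
P = 105.7472; D_Mac = 6.39300 yrs; D_mod = 6.24621 yrs; C = 47.30676.
Duration effect: -6.24621 × (+0.0235) = -0.146786
Convexity effect: 0.5 × 47.30676 × (0.0235)² = +0.0130626
ΔP/P ≈ -0.146786 + 0.0130626 = -0.133723 = -13.3723%.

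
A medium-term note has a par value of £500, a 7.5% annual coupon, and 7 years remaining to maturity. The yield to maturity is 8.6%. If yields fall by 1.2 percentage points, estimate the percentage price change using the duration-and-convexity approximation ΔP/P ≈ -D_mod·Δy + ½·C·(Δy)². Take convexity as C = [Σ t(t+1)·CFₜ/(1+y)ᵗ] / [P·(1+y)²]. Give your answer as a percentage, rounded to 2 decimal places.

+6.50%

With y = 0.086:
  t   CF        PV=CF/(1+0.086)^t    t·PV        t(t+1)·PV
  1        37.50        34.5304        34.5304          69.0608
  2        37.50        31.7959        63.5919         190.7756
  3        37.50        29.2780        87.8341         351.3363
  4        37.50        26.9595       107.8380         539.1902
  5        37.50        24.8246       124.1230         744.7378
  6        37.50        22.8587       137.1524         960.0671
  7       537.50       301.6961     2,111.8727      16,894.9814
  Σ                    471.9433     2,666.9425      19,750.1492
P = 471.9433; D_Mac = 5.65098 yrs; D_mod = 5.20348 yrs; C = 35.48305.
Duration effect: -5.20348 × (-0.012) = +0.062442
Convexity effect: 0.5 × 35.48305 × (-0.012)² = +0.0025548
ΔP/P ≈ +0.062442 + 0.0025548 = +0.064997 = +6.4997%.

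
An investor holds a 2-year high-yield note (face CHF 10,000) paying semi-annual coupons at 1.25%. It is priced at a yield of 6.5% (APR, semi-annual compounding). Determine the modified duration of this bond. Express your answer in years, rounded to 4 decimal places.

Periodic yield y = 0.0325. First find Macaulay duration:
  t   CF        PV=CF/(1+0.0325)^t    t·PV
  1        62.50        60.5327        60.5327
  2        62.50        58.6273       117.2546
  3        62.50        56.7819       170.3457
  4    10,062.50     8,854.1251    35,416.5003
  Σ                  9,030.0669    35,764.6332
P = 9,030.0669; Macaulay duration = 35,764.6332 / 9,030.0669 = 3.96062 half-year periods = 1.98031 years.
Modified duration = D_Mac / (1 + y) = 1.98031 / 1.0325 = 1.91797 years.

1.9180 years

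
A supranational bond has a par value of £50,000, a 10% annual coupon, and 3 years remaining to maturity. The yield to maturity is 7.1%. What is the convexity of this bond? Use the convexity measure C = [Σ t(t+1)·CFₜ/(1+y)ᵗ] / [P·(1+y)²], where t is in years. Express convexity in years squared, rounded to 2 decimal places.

9.28

With y = 0.071:
  t   CF        PV=CF/(1+0.071)^t    t·PV        t(t+1)·PV
  1     5,000.00     4,668.5341     4,668.5341       9,337.0682
  2     5,000.00     4,359.0421     8,718.0842      26,154.2526
  3    55,000.00    44,770.7404   134,312.2213     537,248.8853
  Σ                 53,798.3166   147,698.8396     572,740.2060
P = 53,798.3166.
Convexity = Σ t(t+1)·PV / [P·(1+y)²] = 572,740.2060 / (53,798.3166 × 1.147041) = 9.28133.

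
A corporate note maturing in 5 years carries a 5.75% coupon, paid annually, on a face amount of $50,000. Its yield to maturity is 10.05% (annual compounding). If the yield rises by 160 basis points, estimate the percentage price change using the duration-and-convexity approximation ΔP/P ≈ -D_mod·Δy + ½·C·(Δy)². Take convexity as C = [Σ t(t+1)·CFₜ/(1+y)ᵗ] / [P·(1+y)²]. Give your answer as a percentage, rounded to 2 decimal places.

-6.17%

With y = 0.1005:
  t   CF        PV=CF/(1+0.1005)^t    t·PV        t(t+1)·PV
  1     2,875.00     2,612.4489     2,612.4489       5,224.8978
  2     2,875.00     2,373.8745     4,747.7490      14,243.2470
  3     2,875.00     2,157.0872     6,471.2617      25,885.0468
  4     2,875.00     1,960.0974     7,840.3898      39,201.9488
  5    52,875.00    32,756.7002   163,783.5010     982,701.0060
  Σ                 41,860.2083   185,455.3503   1,067,256.1464
P = 41,860.2083; D_Mac = 4.43035 yrs; D_mod = 4.02576 yrs; C = 21.05170.
Duration effect: -4.02576 × (+0.016) = -0.064412
Convexity effect: 0.5 × 21.05170 × (0.016)² = +0.0026946
ΔP/P ≈ -0.064412 + 0.0026946 = -0.061718 = -6.1718%.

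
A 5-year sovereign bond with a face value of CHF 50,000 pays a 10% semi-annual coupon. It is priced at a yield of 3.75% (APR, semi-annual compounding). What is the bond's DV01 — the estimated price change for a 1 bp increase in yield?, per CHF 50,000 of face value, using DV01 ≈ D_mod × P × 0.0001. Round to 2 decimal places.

CHF 26.31

Periodic yield y = 0.01875.
  t   CF        PV=CF/(1+0.01875)^t    t·PV
  1     2,500.00     2,453.9877     2,453.9877
  2     2,500.00     2,408.8223     4,817.6446
  3     2,500.00     2,364.4882     7,093.4645
  4     2,500.00     2,320.9700     9,283.8799
  5     2,500.00     2,278.2527    11,391.2637
  6     2,500.00     2,236.3217    13,417.9302
  7     2,500.00     2,195.1624    15,366.1368
  8     2,500.00     2,154.7606    17,238.0852
  9     2,500.00     2,115.1025    19,035.9223
  10   52,500.00    43,599.6583   435,996.5833
  Σ                 64,127.5265   536,094.8981
P = 64,127.5265; D_Mac = 8.35982 half-year periods = 4.17991 yrs; D_mod = 4.10298 yrs.
DV01 ≈ 4.10298 × 64,127.5265 × 0.0001 = 26.311406.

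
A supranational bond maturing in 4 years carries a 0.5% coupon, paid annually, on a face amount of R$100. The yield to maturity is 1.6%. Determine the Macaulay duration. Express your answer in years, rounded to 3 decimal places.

3.969 years

Periodic yield y = 0.016. Discount each cash flow and weight by its year:
  t   CF        PV=CF/(1+0.016)^t    t·PV
  1         0.50         0.4921         0.4921
  2         0.50         0.4844         0.9688
  3         0.50         0.4767         1.4302
  4       100.50        94.3173       377.2691
  Σ                     95.7705       380.1602
Price P = Σ PV = 95.7705.
Macaulay duration = Σ(t·PV) / P = 380.1602 / 95.7705 = 3.96949 years.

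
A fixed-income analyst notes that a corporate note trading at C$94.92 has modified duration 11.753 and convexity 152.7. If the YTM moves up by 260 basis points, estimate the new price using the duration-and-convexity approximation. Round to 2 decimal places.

C$70.81

Duration effect: -D_mod·Δy = -11.753 × (+0.026) = -0.305578
Convexity effect: ½·C·(Δy)² = 0.5 × 152.7 × (0.026)² = +0.0516126
ΔP/P ≈ -0.305578 + 0.0516126 = -0.2539654
New price ≈ 94.92 × (1 - 0.2539654) = 70.813604232.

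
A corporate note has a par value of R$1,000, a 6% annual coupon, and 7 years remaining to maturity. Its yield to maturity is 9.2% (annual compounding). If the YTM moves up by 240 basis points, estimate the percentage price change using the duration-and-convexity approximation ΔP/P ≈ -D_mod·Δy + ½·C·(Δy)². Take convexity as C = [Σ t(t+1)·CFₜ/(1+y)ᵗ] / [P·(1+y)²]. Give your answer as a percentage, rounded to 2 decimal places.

With y = 0.092:
  t   CF        PV=CF/(1+0.092)^t    t·PV        t(t+1)·PV
  1        60.00        54.9451        54.9451         109.8901
  2        60.00        50.3160       100.6320         301.8959
  3        60.00        46.0769       138.2307         552.9229
  4        60.00        42.1950       168.7799         843.8994
  5        60.00        38.6401       193.2004       1,159.2025
  6        60.00        35.3847       212.3082       1,486.1571
  7     1,060.00       572.4630     4,007.2408      32,057.9261
  Σ                    840.0207     4,875.3370      36,511.8940
P = 840.0207; D_Mac = 5.80383 yrs; D_mod = 5.31486 yrs; C = 36.45013.
Duration effect: -5.31486 × (+0.024) = -0.127557
Convexity effect: 0.5 × 36.45013 × (0.024)² = +0.0104976
ΔP/P ≈ -0.127557 + 0.0104976 = -0.117059 = -11.7059%.

-11.71%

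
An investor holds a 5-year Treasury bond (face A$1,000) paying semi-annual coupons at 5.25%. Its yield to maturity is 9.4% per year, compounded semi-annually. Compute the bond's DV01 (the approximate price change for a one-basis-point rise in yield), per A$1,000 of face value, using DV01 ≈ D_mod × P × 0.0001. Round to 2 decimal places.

Periodic yield y = 0.047.
  t   CF        PV=CF/(1+0.047)^t    t·PV
  1        26.25        25.0716        25.0716
  2        26.25        23.9462        47.8923
  3        26.25        22.8712        68.6136
  4        26.25        21.8445        87.3781
  5        26.25        20.8639       104.3196
  6        26.25        19.9273       119.5640
  7        26.25        19.0328       133.2296
  8        26.25        18.1784       145.4273
  9        26.25        17.3624       156.2614
  10    1,026.25       648.3154     6,483.1542
  Σ                    837.4138     7,370.9118
P = 837.4138; D_Mac = 8.80199 half-year periods = 4.40100 yrs; D_mod = 4.20344 yrs.
DV01 ≈ 4.20344 × 837.4138 × 0.0001 = 0.352002.

A$0.35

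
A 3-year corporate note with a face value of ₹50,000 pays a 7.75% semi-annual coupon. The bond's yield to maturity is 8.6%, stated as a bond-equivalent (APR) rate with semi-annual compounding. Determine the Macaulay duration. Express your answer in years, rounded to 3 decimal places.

2.730 years

Periodic yield y = 0.043. Discount each cash flow and weight by its period:
  t   CF        PV=CF/(1+0.043)^t    t·PV
  1     1,937.50     1,857.6222     1,857.6222
  2     1,937.50     1,781.0376     3,562.0753
  3     1,937.50     1,707.6104     5,122.8311
  4     1,937.50     1,637.2103     6,548.8413
  5     1,937.50     1,569.7127     7,848.5634
  6    51,937.50    40,343.6503   242,061.9017
  Σ                 48,896.8436   267,001.8352
Price P = Σ PV = 48,896.8436.
Macaulay duration = Σ(t·PV) / P = 267,001.8352 / 48,896.8436 = 5.46051 half-year periods.
In years: 5.46051 / 2 = 2.73026 years.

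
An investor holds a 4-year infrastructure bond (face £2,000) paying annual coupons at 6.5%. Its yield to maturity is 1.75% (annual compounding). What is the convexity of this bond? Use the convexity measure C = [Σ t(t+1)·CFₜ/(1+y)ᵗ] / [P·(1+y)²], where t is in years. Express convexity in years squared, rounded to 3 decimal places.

With y = 0.0175:
  t   CF        PV=CF/(1+0.0175)^t    t·PV        t(t+1)·PV
  1       130.00       127.7641       127.7641         255.5283
  2       130.00       125.5667       251.1334         753.4003
  3       130.00       123.4071       370.2213       1,480.8850
  4     2,130.00     1,987.2016     7,948.8065      39,744.0323
  Σ                  2,363.9395     8,697.9253      42,233.8459
P = 2,363.9395.
Convexity = Σ t(t+1)·PV / [P·(1+y)²] = 42,233.8459 / (2,363.9395 × 1.035306) = 17.25661.

17.257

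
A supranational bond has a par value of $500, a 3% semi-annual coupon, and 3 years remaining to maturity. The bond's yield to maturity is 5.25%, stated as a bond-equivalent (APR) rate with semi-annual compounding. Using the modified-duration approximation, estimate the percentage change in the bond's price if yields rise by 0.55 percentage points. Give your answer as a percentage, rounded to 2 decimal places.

-1.55%

Periodic yield y = 0.02625. Modified duration first:
  t   CF        PV=CF/(1+0.02625)^t    t·PV
  1         7.50         7.3082         7.3082
  2         7.50         7.1212        14.2425
  3         7.50         6.9391        20.8172
  4         7.50         6.7616        27.0463
  5         7.50         6.5886        32.9432
  6       507.50       434.4272     2,606.5633
  Σ                    469.1459     2,708.9207
P = 469.1459; D_Mac = 5.77415 half-year periods = 2.88708 yrs; D_mod = 2.88708/(1+0.02625) = 2.81323 yrs.
ΔP/P ≈ -D_mod · Δy = -2.81323 × (+0.0055) = -0.015473 = -1.5473%.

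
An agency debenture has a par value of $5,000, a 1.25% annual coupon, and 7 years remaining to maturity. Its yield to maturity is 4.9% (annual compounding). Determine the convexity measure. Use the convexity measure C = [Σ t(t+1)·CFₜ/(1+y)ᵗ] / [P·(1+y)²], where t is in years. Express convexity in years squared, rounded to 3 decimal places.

With y = 0.049:
  t   CF        PV=CF/(1+0.049)^t    t·PV        t(t+1)·PV
  1        62.50        59.5806        59.5806         119.1611
  2        62.50        56.7975       113.5950         340.7849
  3        62.50        54.1444       162.4332         649.7328
  4        62.50        51.6153       206.4610       1,032.3051
  5        62.50        49.2042       246.0212       1,476.1274
  6        62.50        46.9059       281.4352       1,970.0461
  7     5,062.50     3,621.9014    25,353.3095     202,826.4764
  Σ                  3,940.1492    26,422.8356     208,414.6336
P = 3,940.1492.
Convexity = Σ t(t+1)·PV / [P·(1+y)²] = 208,414.6336 / (3,940.1492 × 1.100401) = 48.06894.

48.069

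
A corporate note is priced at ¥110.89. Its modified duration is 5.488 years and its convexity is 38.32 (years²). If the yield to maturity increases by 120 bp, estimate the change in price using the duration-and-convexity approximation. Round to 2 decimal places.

Duration effect: -D_mod·Δy = -5.488 × (+0.012) = -0.065856
Convexity effect: ½·C·(Δy)² = 0.5 × 38.32 × (0.012)² = +0.00275904
ΔP/P ≈ -0.065856 + 0.00275904 = -0.06309696
ΔP ≈ 110.89 × (-0.06309696) = -6.9968218944.

-¥7.00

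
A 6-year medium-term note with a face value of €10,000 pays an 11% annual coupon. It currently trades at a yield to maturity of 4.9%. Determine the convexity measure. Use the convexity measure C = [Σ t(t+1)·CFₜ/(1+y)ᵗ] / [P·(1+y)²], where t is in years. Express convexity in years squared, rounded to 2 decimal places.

With y = 0.049:
  t   CF        PV=CF/(1+0.049)^t    t·PV        t(t+1)·PV
  1     1,100.00     1,048.6177     1,048.6177       2,097.2355
  2     1,100.00       999.6356     1,999.2712       5,997.8135
  3     1,100.00       952.9415     2,858.8244      11,435.2975
  4     1,100.00       908.4285     3,633.7138      18,168.5692
  5     1,100.00       865.9947     4,329.9736      25,979.8416
  6    11,100.00     8,330.4805    49,982.8827     349,880.1790
  Σ                 13,106.0984    63,853.2834     413,558.9363
P = 13,106.0984.
Convexity = Σ t(t+1)·PV / [P·(1+y)²] = 413,558.9363 / (13,106.0984 × 1.100401) = 28.67563.

28.68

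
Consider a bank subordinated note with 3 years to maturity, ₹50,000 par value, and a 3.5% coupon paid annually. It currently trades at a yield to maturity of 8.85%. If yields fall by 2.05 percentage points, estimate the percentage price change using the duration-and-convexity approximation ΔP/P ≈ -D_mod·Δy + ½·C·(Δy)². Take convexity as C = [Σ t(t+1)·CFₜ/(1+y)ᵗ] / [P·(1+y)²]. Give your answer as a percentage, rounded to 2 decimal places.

With y = 0.0885:
  t   CF        PV=CF/(1+0.0885)^t    t·PV        t(t+1)·PV
  1     1,750.00     1,607.7170     1,607.7170       3,215.4341
  2     1,750.00     1,477.0023     2,954.0047       8,862.0140
  3    51,750.00    40,125.9247   120,377.7741     481,511.0966
  Σ                 43,210.6441   124,939.4959     493,588.5447
P = 43,210.6441; D_Mac = 2.89141 yrs; D_mod = 2.65632 yrs; C = 9.64090.
Duration effect: -2.65632 × (-0.0205) = +0.054455
Convexity effect: 0.5 × 9.64090 × (-0.0205)² = +0.0020258
ΔP/P ≈ +0.054455 + 0.0020258 = +0.056480 = +5.6480%.

+5.65%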